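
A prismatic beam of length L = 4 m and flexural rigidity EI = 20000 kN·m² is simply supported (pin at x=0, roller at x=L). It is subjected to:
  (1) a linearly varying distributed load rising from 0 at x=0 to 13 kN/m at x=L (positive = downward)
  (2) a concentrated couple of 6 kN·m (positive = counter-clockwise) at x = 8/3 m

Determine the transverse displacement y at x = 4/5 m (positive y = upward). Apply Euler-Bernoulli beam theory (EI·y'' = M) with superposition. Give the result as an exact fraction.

y(4/5) = -41651/58593750 m

Load 1 — triangular load w₀=13 kN/m (0→w₀ over full span):
  y_1 = -w₀x(7L⁴-10L²x²+3x⁴)/(360LEI) = -13·(4/5)·(7·4⁴-10·4²·(4/5)²+3·(4/5)⁴)/(360·4·20000) = -17888/29296875 m
Load 2 — applied couple M₀=6 kN·m at a=8/3 m (b=L-a=4/3):
  y_2 = (M₀x³/(6L)+C₁x)/EI  [x≤a] with C₁=M₀(3b²-L²)/(6L)=-8/3 = (6·(4/5)³/(6·4)+(-8/3)·(4/5))/20000 = -47/468750 m
Superposition: y = Σ y_i = -41651/58593750 m ≈ -0.000711 m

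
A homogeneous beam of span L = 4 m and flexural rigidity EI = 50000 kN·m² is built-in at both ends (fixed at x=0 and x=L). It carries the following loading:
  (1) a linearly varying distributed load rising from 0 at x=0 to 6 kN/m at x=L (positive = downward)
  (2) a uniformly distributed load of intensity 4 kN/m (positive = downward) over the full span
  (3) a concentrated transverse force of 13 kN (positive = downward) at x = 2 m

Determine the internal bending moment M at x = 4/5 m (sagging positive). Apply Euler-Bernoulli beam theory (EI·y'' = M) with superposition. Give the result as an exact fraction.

M(4/5) = -1471/750 kN·m

Load 1 — triangular load w₀=6 kN/m (0→w₀ over full span):
  M_1 = 3w₀Lx/20 - w₀L²/30 - w₀x³/(6L) = 3·6·4·(4/5)/20 - 6·4²/30 - 6·(4/5)³/(6·4) = -56/125 kN·m
Load 2 — uniform load w=4 kN/m over full span:
  M_2 = wLx/2 - wL²/12 - wx²/2 = 4·4·(4/5)/2 - 4·4²/12 - 4·(4/5)²/2 = -16/75 kN·m
Load 3 — point force P=13 kN at a=2 m (b=L-a=2):
  M_3 = Pb²(3a+b)x/L³ - Pab²/L²  [x≤a] = 13·2²·(3·2+2)·(4/5)/4³ - 13·2·2²/4² = -13/10 kN·m
Superposition: M = Σ M_i = -1471/750 kN·m ≈ -1.961333 kN·m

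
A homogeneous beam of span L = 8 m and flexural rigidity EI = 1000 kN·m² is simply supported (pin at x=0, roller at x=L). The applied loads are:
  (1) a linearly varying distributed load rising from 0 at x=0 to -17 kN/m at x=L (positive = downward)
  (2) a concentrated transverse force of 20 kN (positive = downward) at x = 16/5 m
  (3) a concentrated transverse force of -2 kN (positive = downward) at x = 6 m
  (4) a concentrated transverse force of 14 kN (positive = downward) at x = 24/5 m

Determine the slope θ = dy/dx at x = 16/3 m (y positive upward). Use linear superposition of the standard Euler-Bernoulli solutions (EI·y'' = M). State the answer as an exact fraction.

θ(16/3) = -391421/30375000 rad

Load 1 — triangular load w₀=-17 kN/m (0→w₀ over full span):
  θ_1 = -w₀(7L⁴-30L²x²+15x⁴)/(360LEI) = -(-17)·(7·8⁴-30·8²·(16/3)²+15·(16/3)⁴)/(360·8·1000) = -12376/151875 rad
Load 2 — point force P=20 kN at a=16/5 m (b=L-a=24/5):
  θ_2 = -Pa(2L²-6Lx+3x²+a²)/(6LEI)  [x>a] = -20·(16/5)·(2·8²-6·8·(16/3)+3·(16/3)²+(16/5)²)/(6·8·1000) = 1216/28125 rad
Load 3 — point force P=-2 kN at a=6 m (b=L-a=2):
  θ_3 = -Pb(L²-b²-3x²)/(6LEI)  [x≤a] = -(-2)·2·(8²-2²-3·(16/3)²)/(6·8·1000) = -19/9000 rad
Load 4 — point force P=14 kN at a=24/5 m (b=L-a=16/5):
  θ_4 = -Pa(2L²-6Lx+3x²+a²)/(6LEI)  [x>a] = -14·(24/5)·(2·8²-6·8·(16/3)+3·(16/3)²+(24/5)²)/(6·8·1000) = 1288/46875 rad
Superposition: θ = Σ θ_i = -391421/30375000 rad ≈ -0.012886 rad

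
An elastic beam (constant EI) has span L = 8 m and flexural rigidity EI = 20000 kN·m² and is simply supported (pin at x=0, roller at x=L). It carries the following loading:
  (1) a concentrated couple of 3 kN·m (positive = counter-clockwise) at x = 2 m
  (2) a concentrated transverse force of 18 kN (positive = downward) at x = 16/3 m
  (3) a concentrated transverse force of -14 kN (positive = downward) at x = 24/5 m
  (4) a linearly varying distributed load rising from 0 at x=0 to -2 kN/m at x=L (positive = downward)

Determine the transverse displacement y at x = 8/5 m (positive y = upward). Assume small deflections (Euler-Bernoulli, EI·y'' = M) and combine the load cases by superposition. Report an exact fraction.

y(8/5) = 1704911/1406250000 m

Load 1 — applied couple M₀=3 kN·m at a=2 m (b=L-a=6):
  y_1 = (M₀x³/(6L)+C₁x)/EI  [x≤a] with C₁=M₀(3b²-L²)/(6L)=11/4 = (3·(8/5)³/(6·8)+(11/4)·(8/5))/20000 = 291/1250000 m
Load 2 — point force P=18 kN at a=16/3 m (b=L-a=8/3):
  y_2 = -Pbx(L²-b²-x²)/(6LEI)  [x≤a] = -18·(8/3)·(8/5)·(8²-(8/3)²-(8/5)²)/(6·8·20000) = -3056/703125 m
Load 3 — point force P=-14 kN at a=24/5 m (b=L-a=16/5):
  y_3 = -Pbx(L²-b²-x²)/(6LEI)  [x≤a] = -(-14)·(16/5)·(8/5)·(8²-(16/5)²-(8/5)²)/(6·8·20000) = 896/234375 m
Load 4 — triangular load w₀=-2 kN/m (0→w₀ over full span):
  y_4 = -w₀x(7L⁴-10L²x²+3x⁴)/(360LEI) = -(-2)·(8/5)·(7·8⁴-10·8²·(8/5)²+3·(8/5)⁴)/(360·8·20000) = 44032/29296875 m
Superposition: y = Σ y_i = 1704911/1406250000 m ≈ 0.001212 m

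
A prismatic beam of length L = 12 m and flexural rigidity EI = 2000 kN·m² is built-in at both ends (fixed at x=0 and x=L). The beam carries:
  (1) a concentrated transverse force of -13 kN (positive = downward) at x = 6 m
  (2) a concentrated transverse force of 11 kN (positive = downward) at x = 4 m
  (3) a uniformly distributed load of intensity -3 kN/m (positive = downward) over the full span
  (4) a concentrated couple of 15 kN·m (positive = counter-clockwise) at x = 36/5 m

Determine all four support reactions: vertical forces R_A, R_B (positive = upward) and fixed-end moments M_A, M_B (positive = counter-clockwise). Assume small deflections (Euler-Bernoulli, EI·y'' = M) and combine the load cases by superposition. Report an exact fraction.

Load 1 — point force P=-13 kN at a=6 m (b=L-a=6):
  R_A = Pb²(3a+b)/L³ = (-13)·6²·(3·6+6)/12³ = -13/2 kN
  M_A = Pab²/L² = (-13)·6·6²/12² = -39/2 kN·m
  R_B = Pa²(a+3b)/L³ = (-13)·6²·(6+3·6)/12³ = -13/2 kN
  M_B = -Pa²b/L² = -(-13)·6²·6/12² = 39/2 kN·m
Load 2 — point force P=11 kN at a=4 m (b=L-a=8):
  R_A = Pb²(3a+b)/L³ = 11·8²·(3·4+8)/12³ = 220/27 kN
  M_A = Pab²/L² = 11·4·8²/12² = 176/9 kN·m
  R_B = Pa²(a+3b)/L³ = 11·4²·(4+3·8)/12³ = 77/27 kN
  M_B = -Pa²b/L² = -11·4²·8/12² = -88/9 kN·m
Load 3 — uniform load w=-3 kN/m over full span:
  R_A = wL/2 = (-3)·12/2 = -18 kN
  M_A = wL²/12 = (-3)·12²/12 = -36 kN·m
  R_B = wL/2 = (-3)·12/2 = -18 kN
  M_B = -wL²/12 = -(-3)·12²/12 = 36 kN·m
Load 4 — applied couple M₀=15 kN·m at a=36/5 m (b=L-a=24/5):
  R_A = 6M₀ab/L³ = 6·15·(36/5)·(24/5)/12³ = 9/5 kN
  M_A = M₀b(2a-b)/L² = 15·(24/5)·(2·(36/5)-(24/5))/12² = 24/5 kN·m
  R_B = -6M₀ab/L³ = -6·15·(36/5)·(24/5)/12³ = -9/5 kN
  M_B = M₀a(2b-a)/L² = 15·(36/5)·(2·(24/5)-(36/5))/12² = 9/5 kN·m
Superposition: R_A = -3929/270 kN, M_A = -2803/90 kN·m, R_B = -6331/270 kN, M_B = 4277/90 kN·m

R_A = -3929/270 kN, M_A = -2803/90 kN·m, R_B = -6331/270 kN, M_B = 4277/90 kN·m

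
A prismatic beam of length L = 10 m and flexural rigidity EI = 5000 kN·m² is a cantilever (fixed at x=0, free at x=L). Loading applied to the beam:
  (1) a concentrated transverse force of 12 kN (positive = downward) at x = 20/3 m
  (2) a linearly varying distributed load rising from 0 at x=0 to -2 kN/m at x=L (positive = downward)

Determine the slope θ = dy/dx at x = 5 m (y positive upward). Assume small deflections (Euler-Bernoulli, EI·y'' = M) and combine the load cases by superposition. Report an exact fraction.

Load 1 — point force P=12 kN at a=20/3 m (b=L-a=10/3):
  θ_1 = -Px(2a-x)/(2EI)  [x≤a] = -12·5·(2·(20/3)-5)/(2·5000) = -1/20 rad
Load 2 — triangular load w₀=-2 kN/m (0→w₀ over full span):
  θ_2 = (w₀Lx²/4-w₀L²x/3-w₀x⁴/(24L))/EI = ((-2)·10·5²/4-(-2)·10²·5/3-(-2)·5⁴/(24·10))/5000 = 41/960 rad
Superposition: θ = Σ θ_i = -7/960 rad ≈ -0.007292 rad

θ(5) = -7/960 rad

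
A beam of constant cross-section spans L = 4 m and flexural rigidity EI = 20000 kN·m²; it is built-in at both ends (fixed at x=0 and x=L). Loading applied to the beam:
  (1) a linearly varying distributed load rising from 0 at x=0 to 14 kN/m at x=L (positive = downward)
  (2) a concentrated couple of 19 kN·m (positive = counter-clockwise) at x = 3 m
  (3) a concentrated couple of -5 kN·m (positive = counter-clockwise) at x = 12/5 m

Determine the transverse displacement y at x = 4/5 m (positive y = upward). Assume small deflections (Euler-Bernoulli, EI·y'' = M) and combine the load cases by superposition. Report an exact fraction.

y(4/5) = -259471/1875000000 m

Load 1 — triangular load w₀=14 kN/m (0→w₀ over full span):
  y_1 = -w₀x²(L-x)²(x+2L)/(120LEI) = -14·(4/5)²·(4-(4/5))²·((4/5)+2·4)/(120·4·20000) = -2464/29296875 m
Load 2 — applied couple M₀=19 kN·m at a=3 m (b=L-a=1):
  y_2 = (R_Ax³/6 - M_Ax²/2)/EI  [x≤a] with R_A=171/32, M_A=95/16 = ((171/32)·(4/5)³/6 - (95/16)·(4/5)²/2)/20000 = -361/5000000 m
Load 3 — applied couple M₀=-5 kN·m at a=12/5 m (b=L-a=8/5):
  y_3 = (R_Ax³/6 - M_Ax²/2)/EI  [x≤a] with R_A=-9/5, M_A=-8/5 = ((-9/5)·(4/5)³/6 - (-8/5)·(4/5)²/2)/20000 = 7/390625 m
Superposition: y = Σ y_i = -259471/1875000000 m ≈ -0.000138 m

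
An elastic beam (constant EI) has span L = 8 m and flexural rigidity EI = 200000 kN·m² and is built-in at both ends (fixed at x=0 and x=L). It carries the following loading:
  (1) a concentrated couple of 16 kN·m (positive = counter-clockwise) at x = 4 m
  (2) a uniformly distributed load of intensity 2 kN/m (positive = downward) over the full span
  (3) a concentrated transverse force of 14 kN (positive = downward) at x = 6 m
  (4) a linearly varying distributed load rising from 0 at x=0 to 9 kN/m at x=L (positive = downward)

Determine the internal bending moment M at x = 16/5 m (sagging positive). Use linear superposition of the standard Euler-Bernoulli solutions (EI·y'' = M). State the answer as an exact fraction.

Load 1 — applied couple M₀=16 kN·m at a=4 m (b=L-a=4):
  M_1 = R_Ax - M_A  [x≤a] with R_A=3, M_A=4 = 3·(16/5) - 4 = 28/5 kN·m
Load 2 — uniform load w=2 kN/m over full span:
  M_2 = wLx/2 - wL²/12 - wx²/2 = 2·8·(16/5)/2 - 2·8²/12 - 2·(16/5)²/2 = 352/75 kN·m
Load 3 — point force P=14 kN at a=6 m (b=L-a=2):
  M_3 = Pb²(3a+b)x/L³ - Pab²/L²  [x≤a] = 14·2²·(3·6+2)·(16/5)/8³ - 14·6·2²/8² = 7/4 kN·m
Load 4 — triangular load w₀=9 kN/m (0→w₀ over full span):
  M_4 = 3w₀Lx/20 - w₀L²/30 - w₀x³/(6L) = 3·9·8·(16/5)/20 - 9·8²/30 - 9·(16/5)³/(6·8) = 1152/125 kN·m
Superposition: M = Σ M_i = 31889/1500 kN·m ≈ 21.259333 kN·m

M(16/5) = 31889/1500 kN·m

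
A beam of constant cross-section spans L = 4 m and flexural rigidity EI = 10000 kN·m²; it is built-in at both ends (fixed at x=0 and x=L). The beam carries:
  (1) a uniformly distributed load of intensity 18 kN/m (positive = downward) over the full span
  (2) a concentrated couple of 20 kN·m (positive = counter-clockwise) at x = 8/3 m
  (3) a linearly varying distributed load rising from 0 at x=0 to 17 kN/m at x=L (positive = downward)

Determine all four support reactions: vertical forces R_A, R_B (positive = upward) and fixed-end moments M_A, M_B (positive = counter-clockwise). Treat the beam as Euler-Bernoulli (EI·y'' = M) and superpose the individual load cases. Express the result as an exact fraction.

R_A = 793/15 kN, M_A = 596/15 kN·m, R_B = 797/15 kN, M_B = -188/5 kN·m

Load 1 — uniform load w=18 kN/m over full span:
  R_A = wL/2 = 18·4/2 = 36 kN
  M_A = wL²/12 = 18·4²/12 = 24 kN·m
  R_B = wL/2 = 18·4/2 = 36 kN
  M_B = -wL²/12 = -18·4²/12 = -24 kN·m
Load 2 — applied couple M₀=20 kN·m at a=8/3 m (b=L-a=4/3):
  R_A = 6M₀ab/L³ = 6·20·(8/3)·(4/3)/4³ = 20/3 kN
  M_A = M₀b(2a-b)/L² = 20·(4/3)·(2·(8/3)-(4/3))/4² = 20/3 kN·m
  R_B = -6M₀ab/L³ = -6·20·(8/3)·(4/3)/4³ = -20/3 kN
  M_B = M₀a(2b-a)/L² = 20·(8/3)·(2·(4/3)-(8/3))/4² = 0 kN·m
Load 3 — triangular load w₀=17 kN/m (0→w₀ over full span):
  R_A = 3w₀L/20 = 3·17·4/20 = 51/5 kN
  M_A = w₀L²/30 = 17·4²/30 = 136/15 kN·m
  R_B = 7w₀L/20 = 7·17·4/20 = 119/5 kN
  M_B = -w₀L²/20 = -17·4²/20 = -68/5 kN·m
Superposition: R_A = 793/15 kN, M_A = 596/15 kN·m, R_B = 797/15 kN, M_B = -188/5 kN·m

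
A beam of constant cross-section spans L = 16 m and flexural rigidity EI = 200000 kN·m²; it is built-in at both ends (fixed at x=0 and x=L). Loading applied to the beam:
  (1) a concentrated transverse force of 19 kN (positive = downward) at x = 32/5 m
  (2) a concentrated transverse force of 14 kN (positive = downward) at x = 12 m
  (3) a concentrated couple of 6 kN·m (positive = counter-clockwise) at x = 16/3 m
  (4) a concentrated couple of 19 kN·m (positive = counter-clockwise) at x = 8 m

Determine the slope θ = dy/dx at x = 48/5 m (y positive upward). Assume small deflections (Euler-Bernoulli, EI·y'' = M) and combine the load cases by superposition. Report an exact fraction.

Load 1 — point force P=19 kN at a=32/5 m (b=L-a=48/5):
  θ_1 = Pa²(L-x)(2bL-(3b+a)(L-x))/(2L³EI)  [x>a] = 19·(32/5)²·(16-(48/5))·(2·(48/5)·16-(3·(48/5)+(32/5))·(16-(48/5)))/(2·16³·200000) = 2432/9765625 rad
Load 2 — point force P=14 kN at a=12 m (b=L-a=4):
  θ_2 = -Pb²x(2aL-(3a+b)x)/(2L³EI)  [x≤a] = -14·4²·(48/5)·(2·12·16-(3·12+4)·(48/5))/(2·16³·200000) = 0 rad
Load 3 — applied couple M₀=6 kN·m at a=16/3 m (b=L-a=32/3):
  θ_3 = (R_Ax²/2 - M_Ax - M₀(x-a))/EI  [x>a] with R_A=1/2, M_A=0 = ((1/2)·(48/5)²/2 - 0·(48/5) - 6·((48/5)-(16/3)))/200000 = -1/78125 rad
Load 4 — applied couple M₀=19 kN·m at a=8 m (b=L-a=8):
  θ_4 = (R_Ax²/2 - M_Ax - M₀(x-a))/EI  [x>a] with R_A=57/32, M_A=19/4 = ((57/32)·(48/5)²/2 - (19/4)·(48/5) - 19·((48/5)-8))/200000 = 19/625000 rad
Superposition: θ = Σ θ_i = 20831/78125000 rad ≈ 0.000267 rad

θ(48/5) = 20831/78125000 rad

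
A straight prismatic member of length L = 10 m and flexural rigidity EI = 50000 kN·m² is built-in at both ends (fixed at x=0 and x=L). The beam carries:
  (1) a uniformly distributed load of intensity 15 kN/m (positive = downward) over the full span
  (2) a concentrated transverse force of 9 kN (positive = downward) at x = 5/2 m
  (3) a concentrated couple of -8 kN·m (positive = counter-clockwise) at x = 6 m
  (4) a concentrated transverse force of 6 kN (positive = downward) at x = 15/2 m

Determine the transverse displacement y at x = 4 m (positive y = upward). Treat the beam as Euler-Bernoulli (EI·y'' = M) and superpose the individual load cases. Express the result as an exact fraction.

Load 1 — uniform load w=15 kN/m over full span:
  y_1 = -wx²(L-x)²/(24EI) = -15·4²·(10-4)²/(24·50000) = -9/1250 m
Load 2 — point force P=9 kN at a=5/2 m (b=L-a=15/2):
  y_2 = -Pa²(L-x)²(3bL-(3b+a)(L-x))/(6L³EI)  [x>a] = -9·(5/2)²·(10-4)²·(3·(15/2)·10-(3·(15/2)+(5/2))·(10-4))/(6·10³·50000) = -81/160000 m
Load 3 — applied couple M₀=-8 kN·m at a=6 m (b=L-a=4):
  y_3 = (R_Ax³/6 - M_Ax²/2)/EI  [x≤a] with R_A=-144/125, M_A=-64/25 = ((-144/125)·4³/6 - (-64/25)·4²/2)/50000 = 64/390625 m
Load 4 — point force P=6 kN at a=15/2 m (b=L-a=5/2):
  y_4 = -Pb²x²(3aL-(3a+b)x)/(6L³EI)  [x≤a] = -6·(5/2)²·4²·(3·(15/2)·10-(3·(15/2)+(5/2))·4)/(6·10³·50000) = -1/4000 m
Superposition: y = Σ y_i = -779241/100000000 m ≈ -0.007792 m

y(4) = -779241/100000000 m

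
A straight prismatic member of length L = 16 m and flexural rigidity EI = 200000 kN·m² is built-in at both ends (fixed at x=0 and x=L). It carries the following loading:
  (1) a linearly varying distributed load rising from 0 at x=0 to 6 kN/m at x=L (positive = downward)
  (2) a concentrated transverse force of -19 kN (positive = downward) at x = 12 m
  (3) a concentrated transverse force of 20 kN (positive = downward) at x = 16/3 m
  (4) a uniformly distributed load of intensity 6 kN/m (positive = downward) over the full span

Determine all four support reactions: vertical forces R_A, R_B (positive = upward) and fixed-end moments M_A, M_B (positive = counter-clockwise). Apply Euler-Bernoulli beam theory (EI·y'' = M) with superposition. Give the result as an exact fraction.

Load 1 — triangular load w₀=6 kN/m (0→w₀ over full span):
  R_A = 3w₀L/20 = 3·6·16/20 = 72/5 kN
  M_A = w₀L²/30 = 6·16²/30 = 256/5 kN·m
  R_B = 7w₀L/20 = 7·6·16/20 = 168/5 kN
  M_B = -w₀L²/20 = -6·16²/20 = -384/5 kN·m
Load 2 — point force P=-19 kN at a=12 m (b=L-a=4):
  R_A = Pb²(3a+b)/L³ = (-19)·4²·(3·12+4)/16³ = -95/32 kN
  M_A = Pab²/L² = (-19)·12·4²/16² = -57/4 kN·m
  R_B = Pa²(a+3b)/L³ = (-19)·12²·(12+3·4)/16³ = -513/32 kN
  M_B = -Pa²b/L² = -(-19)·12²·4/16² = 171/4 kN·m
Load 3 — point force P=20 kN at a=16/3 m (b=L-a=32/3):
  R_A = Pb²(3a+b)/L³ = 20·(32/3)²·(3·(16/3)+(32/3))/16³ = 400/27 kN
  M_A = Pab²/L² = 20·(16/3)·(32/3)²/16² = 1280/27 kN·m
  R_B = Pa²(a+3b)/L³ = 20·(16/3)²·((16/3)+3·(32/3))/16³ = 140/27 kN
  M_B = -Pa²b/L² = -20·(16/3)²·(32/3)/16² = -640/27 kN·m
Load 4 — uniform load w=6 kN/m over full span:
  R_A = wL/2 = 6·16/2 = 48 kN
  M_A = wL²/12 = 6·16²/12 = 128 kN·m
  R_B = wL/2 = 6·16/2 = 48 kN
  M_B = -wL²/12 = -6·16²/12 = -128 kN·m
Superposition: R_A = 320743/4320 kN, M_A = 114673/540 kN·m, R_B = 305657/4320 kN, M_B = -100307/540 kN·m

R_A = 320743/4320 kN, M_A = 114673/540 kN·m, R_B = 305657/4320 kN, M_B = -100307/540 kN·m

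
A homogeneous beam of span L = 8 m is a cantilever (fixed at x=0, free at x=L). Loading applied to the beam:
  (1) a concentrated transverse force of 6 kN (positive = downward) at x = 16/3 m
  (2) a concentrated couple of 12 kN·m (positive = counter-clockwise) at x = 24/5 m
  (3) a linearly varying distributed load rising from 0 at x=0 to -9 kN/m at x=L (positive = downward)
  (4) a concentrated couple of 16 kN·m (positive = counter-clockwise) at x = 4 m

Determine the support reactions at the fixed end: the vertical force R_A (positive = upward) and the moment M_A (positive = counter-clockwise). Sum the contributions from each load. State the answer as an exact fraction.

Load 1 — point force P=6 kN at a=16/3 m (b=L-a=8/3):
  R_A = P = 6 kN
  M_A = Pa = 6·(16/3) = 32 kN·m
Load 2 — applied couple M₀=12 kN·m at a=24/5 m (b=L-a=16/5):
  R_A = 0 kN
  M_A = -M₀ = -12 kN·m
Load 3 — triangular load w₀=-9 kN/m (0→w₀ over full span):
  R_A = w₀L/2 = (-9)·8/2 = -36 kN
  M_A = w₀L²/3 = (-9)·8²/3 = -192 kN·m
Load 4 — applied couple M₀=16 kN·m at a=4 m (b=L-a=4):
  R_A = 0 kN
  M_A = -M₀ = -16 kN·m
Superposition: R_A = -30 kN, M_A = -188 kN·m

R_A = -30 kN, M_A = -188 kN·m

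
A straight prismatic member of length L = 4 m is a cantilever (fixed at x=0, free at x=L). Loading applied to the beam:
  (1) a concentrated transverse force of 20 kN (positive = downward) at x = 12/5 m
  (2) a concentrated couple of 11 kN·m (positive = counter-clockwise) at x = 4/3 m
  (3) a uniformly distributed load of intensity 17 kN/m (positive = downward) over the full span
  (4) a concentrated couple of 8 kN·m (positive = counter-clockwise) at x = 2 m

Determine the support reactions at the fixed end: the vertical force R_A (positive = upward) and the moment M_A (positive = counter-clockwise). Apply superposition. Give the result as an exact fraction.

R_A = 88 kN, M_A = 165 kN·m

Load 1 — point force P=20 kN at a=12/5 m (b=L-a=8/5):
  R_A = P = 20 kN
  M_A = Pa = 20·(12/5) = 48 kN·m
Load 2 — applied couple M₀=11 kN·m at a=4/3 m (b=L-a=8/3):
  R_A = 0 kN
  M_A = -M₀ = -11 kN·m
Load 3 — uniform load w=17 kN/m over full span:
  R_A = wL = 17·4 = 68 kN
  M_A = wL²/2 = 17·4²/2 = 136 kN·m
Load 4 — applied couple M₀=8 kN·m at a=2 m (b=L-a=2):
  R_A = 0 kN
  M_A = -M₀ = -8 kN·m
Superposition: R_A = 88 kN, M_A = 165 kN·m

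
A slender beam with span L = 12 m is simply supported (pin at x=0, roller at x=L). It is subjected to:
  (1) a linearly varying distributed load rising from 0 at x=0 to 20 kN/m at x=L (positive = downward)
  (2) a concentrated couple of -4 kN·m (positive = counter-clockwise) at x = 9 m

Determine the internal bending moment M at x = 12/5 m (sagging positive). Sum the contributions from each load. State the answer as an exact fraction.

Load 1 — triangular load w₀=20 kN/m (0→w₀ over full span):
  M_1 = w₀Lx/6 - w₀x³/(6L) = 20·12·(12/5)/6 - 20·(12/5)³/(6·12) = 2304/25 kN·m
Load 2 — applied couple M₀=-4 kN·m at a=9 m (b=L-a=3):
  M_2 = M₀x/L  [x≤a] = (-4)·(12/5)/12 = -4/5 kN·m
Superposition: M = Σ M_i = 2284/25 kN·m ≈ 91.360000 kN·m

M(12/5) = 2284/25 kN·m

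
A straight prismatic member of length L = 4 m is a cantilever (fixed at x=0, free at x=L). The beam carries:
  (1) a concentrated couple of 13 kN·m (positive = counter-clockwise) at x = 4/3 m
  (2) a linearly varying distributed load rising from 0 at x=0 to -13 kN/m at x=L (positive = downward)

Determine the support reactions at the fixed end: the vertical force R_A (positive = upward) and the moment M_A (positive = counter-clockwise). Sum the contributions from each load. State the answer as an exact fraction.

R_A = -26 kN, M_A = -247/3 kN·m

Load 1 — applied couple M₀=13 kN·m at a=4/3 m (b=L-a=8/3):
  R_A = 0 kN
  M_A = -M₀ = -13 kN·m
Load 2 — triangular load w₀=-13 kN/m (0→w₀ over full span):
  R_A = w₀L/2 = (-13)·4/2 = -26 kN
  M_A = w₀L²/3 = (-13)·4²/3 = -208/3 kN·m
Superposition: R_A = -26 kN, M_A = -247/3 kN·m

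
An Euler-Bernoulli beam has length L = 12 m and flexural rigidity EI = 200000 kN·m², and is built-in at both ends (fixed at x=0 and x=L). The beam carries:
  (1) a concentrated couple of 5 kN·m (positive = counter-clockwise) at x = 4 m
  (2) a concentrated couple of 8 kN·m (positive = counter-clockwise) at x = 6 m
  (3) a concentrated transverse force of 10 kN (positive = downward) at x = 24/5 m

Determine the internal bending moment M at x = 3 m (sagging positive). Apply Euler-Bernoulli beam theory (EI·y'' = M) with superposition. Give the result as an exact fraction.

M(3) = 362/75 kN·m

Load 1 — applied couple M₀=5 kN·m at a=4 m (b=L-a=8):
  M_1 = R_Ax - M_A  [x≤a] with R_A=5/9, M_A=0 = (5/9)·3 - 0 = 5/3 kN·m
Load 2 — applied couple M₀=8 kN·m at a=6 m (b=L-a=6):
  M_2 = R_Ax - M_A  [x≤a] with R_A=1, M_A=2 = 1·3 - 2 = 1 kN·m
Load 3 — point force P=10 kN at a=24/5 m (b=L-a=36/5):
  M_3 = Pb²(3a+b)x/L³ - Pab²/L²  [x≤a] = 10·(36/5)²·(3·(24/5)+(36/5))·3/12³ - 10·(24/5)·(36/5)²/12² = 54/25 kN·m
Superposition: M = Σ M_i = 362/75 kN·m ≈ 4.826667 kN·m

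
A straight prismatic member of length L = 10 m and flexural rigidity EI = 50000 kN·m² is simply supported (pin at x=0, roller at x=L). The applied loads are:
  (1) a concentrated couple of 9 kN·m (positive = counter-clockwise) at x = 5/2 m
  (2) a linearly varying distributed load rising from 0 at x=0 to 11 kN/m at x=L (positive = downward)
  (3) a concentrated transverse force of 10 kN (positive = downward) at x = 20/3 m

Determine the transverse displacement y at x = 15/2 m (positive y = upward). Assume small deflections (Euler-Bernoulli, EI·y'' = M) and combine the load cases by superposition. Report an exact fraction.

y(15/2) = -1064119/82944000 m

Load 1 — applied couple M₀=9 kN·m at a=5/2 m (b=L-a=15/2):
  y_1 = (M₀x³/(6L)-M₀(x-a)²/2+C₁x)/EI  [x>a] with C₁=M₀(3b²-L²)/(6L)=165/16 = (9·(15/2)³/(6·10)-9·((15/2)-(5/2))²/2+(165/16)·(15/2))/50000 = 9/16000 m
Load 2 — triangular load w₀=11 kN/m (0→w₀ over full span):
  y_2 = -w₀x(7L⁴-10L²x²+3x⁴)/(360LEI) = -11·(15/2)·(7·10⁴-10·10²·(15/2)²+3·(15/2)⁴)/(360·10·50000) = -1309/122880 m
Load 3 — point force P=10 kN at a=20/3 m (b=L-a=10/3):
  y_3 = -Pa(L-x)(2Lx-a²-x²)/(6LEI)  [x>a] = -10·(20/3)·(10-(15/2))·(2·10·(15/2)-(20/3)²-(15/2)²)/(6·10·50000) = -71/25920 m
Superposition: y = Σ y_i = -1064119/82944000 m ≈ -0.012829 m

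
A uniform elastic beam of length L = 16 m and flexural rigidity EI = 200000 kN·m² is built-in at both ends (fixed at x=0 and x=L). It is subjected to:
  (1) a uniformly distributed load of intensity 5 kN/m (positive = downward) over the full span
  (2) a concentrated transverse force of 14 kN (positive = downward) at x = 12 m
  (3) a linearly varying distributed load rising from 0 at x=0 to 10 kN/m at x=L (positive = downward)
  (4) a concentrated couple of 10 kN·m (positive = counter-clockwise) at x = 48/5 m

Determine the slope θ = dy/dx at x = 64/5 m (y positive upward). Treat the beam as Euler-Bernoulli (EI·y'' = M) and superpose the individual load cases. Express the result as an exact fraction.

θ(64/5) = 8899/4687500 rad

Load 1 — uniform load w=5 kN/m over full span:
  θ_1 = -wx(L-x)(L-2x)/(12EI) = -5·(64/5)·(16-(64/5))·(16-2·(64/5))/(12·200000) = 64/78125 rad
Load 2 — point force P=14 kN at a=12 m (b=L-a=4):
  θ_2 = Pa²(L-x)(2bL-(3b+a)(L-x))/(2L³EI)  [x>a] = 14·12²·(16-(64/5))·(2·4·16-(3·4+12)·(16-(64/5)))/(2·16³·200000) = 63/312500 rad
Load 3 — triangular load w₀=10 kN/m (0→w₀ over full span):
  θ_3 = -w₀(2x(L-x)(L-2x)(x+2L)+x²(L-x)²)/(120LEI) = -10·(2·(64/5)·(16-(64/5))·(16-2·(64/5))·((64/5)+2·16)+(64/5)²·(16-(64/5))²)/(120·16·200000) = 1024/1171875 rad
Load 4 — applied couple M₀=10 kN·m at a=48/5 m (b=L-a=32/5):
  θ_4 = (R_Ax²/2 - M_Ax - M₀(x-a))/EI  [x>a] with R_A=9/10, M_A=16/5 = ((9/10)·(64/5)²/2 - (16/5)·(64/5) - 10·((64/5)-(48/5)))/200000 = 3/781250 rad
Superposition: θ = Σ θ_i = 8899/4687500 rad ≈ 0.001898 rad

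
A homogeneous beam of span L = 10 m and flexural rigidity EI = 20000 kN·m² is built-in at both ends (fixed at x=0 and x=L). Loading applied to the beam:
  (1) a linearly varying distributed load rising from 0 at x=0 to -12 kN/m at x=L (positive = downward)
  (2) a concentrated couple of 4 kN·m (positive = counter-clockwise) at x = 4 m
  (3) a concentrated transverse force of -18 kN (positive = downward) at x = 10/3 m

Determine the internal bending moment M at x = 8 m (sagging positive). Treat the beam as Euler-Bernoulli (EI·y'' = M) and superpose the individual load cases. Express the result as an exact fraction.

Load 1 — triangular load w₀=-12 kN/m (0→w₀ over full span):
  M_1 = 3w₀Lx/20 - w₀L²/30 - w₀x³/(6L) = 3·(-12)·10·8/20 - (-12)·10²/30 - (-12)·8³/(6·10) = -8/5 kN·m
Load 2 — applied couple M₀=4 kN·m at a=4 m (b=L-a=6):
  M_2 = R_Ax - M_A - M₀  [x>a] with R_A=72/125, M_A=12/25 = (72/125)·8 - (12/25) - 4 = 16/125 kN·m
Load 3 — point force P=-18 kN at a=10/3 m (b=L-a=20/3):
  M_3 = Pa²(a+3b)(L-x)/L³ - Pa²b/L²  [x>a] = (-18)·(10/3)²·((10/3)+3·(20/3))·(10-8)/10³ - (-18)·(10/3)²·(20/3)/10² = 4 kN·m
Superposition: M = Σ M_i = 316/125 kN·m ≈ 2.528000 kN·m

M(8) = 316/125 kN·m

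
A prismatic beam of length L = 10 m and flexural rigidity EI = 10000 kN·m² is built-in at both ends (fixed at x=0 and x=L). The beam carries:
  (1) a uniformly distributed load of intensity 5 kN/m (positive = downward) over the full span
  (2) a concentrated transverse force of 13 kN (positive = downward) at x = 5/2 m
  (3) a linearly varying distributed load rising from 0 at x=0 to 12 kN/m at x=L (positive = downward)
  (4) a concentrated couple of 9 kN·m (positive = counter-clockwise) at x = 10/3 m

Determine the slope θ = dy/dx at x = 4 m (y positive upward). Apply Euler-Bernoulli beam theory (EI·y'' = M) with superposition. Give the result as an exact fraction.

θ(4) = -113/25000 rad

Load 1 — uniform load w=5 kN/m over full span:
  θ_1 = -wx(L-x)(L-2x)/(12EI) = -5·4·(10-4)·(10-2·4)/(12·10000) = -1/500 rad
Load 2 — point force P=13 kN at a=5/2 m (b=L-a=15/2):
  θ_2 = Pa²(L-x)(2bL-(3b+a)(L-x))/(2L³EI)  [x>a] = 13·(5/2)²·(10-4)·(2·(15/2)·10-(3·(15/2)+(5/2))·(10-4))/(2·10³·10000) = 0 rad
Load 3 — triangular load w₀=12 kN/m (0→w₀ over full span):
  θ_3 = -w₀(2x(L-x)(L-2x)(x+2L)+x²(L-x)²)/(120LEI) = -12·(2·4·(10-4)·(10-2·4)·(4+2·10)+4²·(10-4)²)/(120·10·10000) = -9/3125 rad
Load 4 — applied couple M₀=9 kN·m at a=10/3 m (b=L-a=20/3):
  θ_4 = (R_Ax²/2 - M_Ax - M₀(x-a))/EI  [x>a] with R_A=6/5, M_A=0 = ((6/5)·4²/2 - 0·4 - 9·(4-(10/3)))/10000 = 9/25000 rad
Superposition: θ = Σ θ_i = -113/25000 rad ≈ -0.004520 rad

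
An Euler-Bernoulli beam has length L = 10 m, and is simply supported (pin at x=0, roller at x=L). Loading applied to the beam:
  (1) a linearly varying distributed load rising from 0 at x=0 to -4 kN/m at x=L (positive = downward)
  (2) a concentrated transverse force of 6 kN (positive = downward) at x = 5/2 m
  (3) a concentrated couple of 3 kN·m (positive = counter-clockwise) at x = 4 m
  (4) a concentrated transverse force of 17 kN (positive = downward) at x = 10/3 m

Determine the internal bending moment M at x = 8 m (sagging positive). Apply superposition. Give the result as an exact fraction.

Load 1 — triangular load w₀=-4 kN/m (0→w₀ over full span):
  M_1 = w₀Lx/6 - w₀x³/(6L) = (-4)·10·8/6 - (-4)·8³/(6·10) = -96/5 kN·m
Load 2 — point force P=6 kN at a=5/2 m (b=L-a=15/2):
  M_2 = Pa(L-x)/L  [x>a] = 6·(5/2)·(10-8)/10 = 3 kN·m
Load 3 — applied couple M₀=3 kN·m at a=4 m (b=L-a=6):
  M_3 = M₀x/L - M₀  [x>a] = 3·8/10 - 3 = -3/5 kN·m
Load 4 — point force P=17 kN at a=10/3 m (b=L-a=20/3):
  M_4 = Pa(L-x)/L  [x>a] = 17·(10/3)·(10-8)/10 = 34/3 kN·m
Superposition: M = Σ M_i = -82/15 kN·m ≈ -5.466667 kN·m

M(8) = -82/15 kN·m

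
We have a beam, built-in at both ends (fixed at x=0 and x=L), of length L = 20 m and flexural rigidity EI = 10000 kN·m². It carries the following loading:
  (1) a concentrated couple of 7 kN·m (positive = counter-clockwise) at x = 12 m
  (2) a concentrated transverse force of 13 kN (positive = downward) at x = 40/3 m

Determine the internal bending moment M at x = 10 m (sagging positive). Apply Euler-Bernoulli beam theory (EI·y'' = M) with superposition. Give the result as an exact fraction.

Load 1 — applied couple M₀=7 kN·m at a=12 m (b=L-a=8):
  M_1 = R_Ax - M_A  [x≤a] with R_A=63/125, M_A=56/25 = (63/125)·10 - (56/25) = 14/5 kN·m
Load 2 — point force P=13 kN at a=40/3 m (b=L-a=20/3):
  M_2 = Pb²(3a+b)x/L³ - Pab²/L²  [x≤a] = 13·(20/3)²·(3·(40/3)+(20/3))·10/20³ - 13·(40/3)·(20/3)²/20² = 130/9 kN·m
Superposition: M = Σ M_i = 776/45 kN·m ≈ 17.244444 kN·m

M(10) = 776/45 kN·m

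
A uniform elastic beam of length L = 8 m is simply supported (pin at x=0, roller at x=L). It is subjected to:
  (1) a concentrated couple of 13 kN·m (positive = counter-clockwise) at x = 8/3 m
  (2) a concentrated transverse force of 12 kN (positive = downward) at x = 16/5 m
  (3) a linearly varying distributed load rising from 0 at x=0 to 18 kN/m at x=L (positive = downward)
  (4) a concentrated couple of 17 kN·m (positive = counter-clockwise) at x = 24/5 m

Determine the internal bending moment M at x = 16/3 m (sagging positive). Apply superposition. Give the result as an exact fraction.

M(16/3) = 3326/45 kN·m

Load 1 — applied couple M₀=13 kN·m at a=8/3 m (b=L-a=16/3):
  M_1 = M₀x/L - M₀  [x>a] = 13·(16/3)/8 - 13 = -13/3 kN·m
Load 2 — point force P=12 kN at a=16/5 m (b=L-a=24/5):
  M_2 = Pa(L-x)/L  [x>a] = 12·(16/5)·(8-(16/3))/8 = 64/5 kN·m
Load 3 — triangular load w₀=18 kN/m (0→w₀ over full span):
  M_3 = w₀Lx/6 - w₀x³/(6L) = 18·8·(16/3)/6 - 18·(16/3)³/(6·8) = 640/9 kN·m
Load 4 — applied couple M₀=17 kN·m at a=24/5 m (b=L-a=16/5):
  M_4 = M₀x/L - M₀  [x>a] = 17·(16/3)/8 - 17 = -17/3 kN·m
Superposition: M = Σ M_i = 3326/45 kN·m ≈ 73.911111 kN·m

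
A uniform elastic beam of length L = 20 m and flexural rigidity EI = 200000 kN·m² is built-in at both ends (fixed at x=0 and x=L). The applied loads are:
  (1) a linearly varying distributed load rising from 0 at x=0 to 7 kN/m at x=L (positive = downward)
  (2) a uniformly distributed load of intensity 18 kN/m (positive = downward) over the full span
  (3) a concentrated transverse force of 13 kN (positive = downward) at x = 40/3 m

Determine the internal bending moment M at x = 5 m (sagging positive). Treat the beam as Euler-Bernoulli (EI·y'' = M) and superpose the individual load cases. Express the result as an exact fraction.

Load 1 — triangular load w₀=7 kN/m (0→w₀ over full span):
  M_1 = 3w₀Lx/20 - w₀L²/30 - w₀x³/(6L) = 3·7·20·5/20 - 7·20²/30 - 7·5³/(6·20) = 35/8 kN·m
Load 2 — uniform load w=18 kN/m over full span:
  M_2 = wLx/2 - wL²/12 - wx²/2 = 18·20·5/2 - 18·20²/12 - 18·5²/2 = 75 kN·m
Load 3 — point force P=13 kN at a=40/3 m (b=L-a=20/3):
  M_3 = Pb²(3a+b)x/L³ - Pab²/L²  [x≤a] = 13·(20/3)²·(3·(40/3)+(20/3))·5/20³ - 13·(40/3)·(20/3)²/20² = -65/27 kN·m
Superposition: M = Σ M_i = 16625/216 kN·m ≈ 76.967593 kN·m

M(5) = 16625/216 kN·m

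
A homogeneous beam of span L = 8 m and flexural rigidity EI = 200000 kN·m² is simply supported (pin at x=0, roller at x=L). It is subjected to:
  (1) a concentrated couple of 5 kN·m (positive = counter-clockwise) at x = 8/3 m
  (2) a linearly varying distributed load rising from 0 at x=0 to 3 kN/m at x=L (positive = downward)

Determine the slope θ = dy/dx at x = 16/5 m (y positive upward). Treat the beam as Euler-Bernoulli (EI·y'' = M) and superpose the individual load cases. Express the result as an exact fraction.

θ(16/5) = -11629/281250000 rad

Load 1 — applied couple M₀=5 kN·m at a=8/3 m (b=L-a=16/3):
  θ_1 = (M₀x²/(2L)-M₀(x-a)+C₁)/EI  [x>a] with C₁=M₀(3b²-L²)/(6L)=20/9 = (5·(16/5)²/(2·8)-5·((16/5)-(8/3))+(20/9))/200000 = 31/2250000 rad
Load 2 — triangular load w₀=3 kN/m (0→w₀ over full span):
  θ_2 = -w₀(7L⁴-30L²x²+15x⁴)/(360LEI) = -3·(7·8⁴-30·8²·(16/5)²+15·(16/5)⁴)/(360·8·200000) = -323/5859375 rad
Superposition: θ = Σ θ_i = -11629/281250000 rad ≈ -0.000041 rad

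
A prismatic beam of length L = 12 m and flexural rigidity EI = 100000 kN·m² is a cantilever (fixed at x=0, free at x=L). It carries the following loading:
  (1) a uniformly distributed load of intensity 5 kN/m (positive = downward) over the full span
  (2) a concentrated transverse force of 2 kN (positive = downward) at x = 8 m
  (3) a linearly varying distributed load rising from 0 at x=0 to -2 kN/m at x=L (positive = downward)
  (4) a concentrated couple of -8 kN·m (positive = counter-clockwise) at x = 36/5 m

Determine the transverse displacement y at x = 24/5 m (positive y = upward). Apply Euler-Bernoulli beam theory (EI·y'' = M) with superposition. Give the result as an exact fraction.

y(24/5) = -1222272/48828125 m

Load 1 — uniform load w=5 kN/m over full span:
  y_1 = -wx²(x²-4Lx+6L²)/(24EI) = -5·(24/5)²·((24/5)²-4·12·(24/5)+6·12²)/(24·100000) = -12312/390625 m
Load 2 — point force P=2 kN at a=8 m (b=L-a=4):
  y_2 = -Px²(3a-x)/(6EI)  [x≤a] = -2·(24/5)²·(3·8-(24/5))/(6·100000) = -576/390625 m
Load 3 — triangular load w₀=-2 kN/m (0→w₀ over full span):
  y_3 = (w₀Lx³/12-w₀L²x²/6-w₀x⁵/(120L))/EI = ((-2)·12·(24/5)³/12-(-2)·12²·(24/5)²/6-(-2)·(24/5)⁵/(120·12))/100000 = 433728/48828125 m
Load 4 — applied couple M₀=-8 kN·m at a=36/5 m (b=L-a=24/5):
  y_4 = M₀x²/(2EI)  [x≤a] = (-8)·(24/5)²/(2·100000) = -72/78125 m
Superposition: y = Σ y_i = -1222272/48828125 m ≈ -0.025032 m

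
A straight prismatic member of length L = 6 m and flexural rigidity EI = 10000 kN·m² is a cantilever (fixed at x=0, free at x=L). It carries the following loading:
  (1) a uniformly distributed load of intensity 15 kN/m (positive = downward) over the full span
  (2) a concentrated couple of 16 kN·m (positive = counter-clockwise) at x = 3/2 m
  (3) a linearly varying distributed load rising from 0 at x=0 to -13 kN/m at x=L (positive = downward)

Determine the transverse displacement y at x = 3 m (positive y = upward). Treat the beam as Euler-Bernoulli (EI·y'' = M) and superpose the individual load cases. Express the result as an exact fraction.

Load 1 — uniform load w=15 kN/m over full span:
  y_1 = -wx²(x²-4Lx+6L²)/(24EI) = -15·3²·(3²-4·6·3+6·6²)/(24·10000) = -1377/16000 m
Load 2 — applied couple M₀=16 kN·m at a=3/2 m (b=L-a=9/2):
  y_2 = M₀a(2x-a)/(2EI)  [x>a] = 16·(3/2)·(2·3-(3/2))/(2·10000) = 27/5000 m
Load 3 — triangular load w₀=-13 kN/m (0→w₀ over full span):
  y_3 = (w₀Lx³/12-w₀L²x²/6-w₀x⁵/(120L))/EI = ((-13)·6·3³/12-(-13)·6²·3²/6-(-13)·3⁵/(120·6))/10000 = 42471/800000 m
Superposition: y = Σ y_i = -22059/800000 m ≈ -0.027574 m

y(3) = -22059/800000 m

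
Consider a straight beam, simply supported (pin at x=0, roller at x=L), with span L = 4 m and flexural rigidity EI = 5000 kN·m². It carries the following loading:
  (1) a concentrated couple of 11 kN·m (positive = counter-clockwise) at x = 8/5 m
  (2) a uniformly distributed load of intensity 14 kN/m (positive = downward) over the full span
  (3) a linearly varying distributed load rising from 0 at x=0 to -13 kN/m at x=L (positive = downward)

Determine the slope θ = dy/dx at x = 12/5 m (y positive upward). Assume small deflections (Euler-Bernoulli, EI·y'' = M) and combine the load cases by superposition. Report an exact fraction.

Load 1 — applied couple M₀=11 kN·m at a=8/5 m (b=L-a=12/5):
  θ_1 = (M₀x²/(2L)-M₀(x-a)+C₁)/EI  [x>a] with C₁=M₀(3b²-L²)/(6L)=44/75 = (11·(12/5)²/(2·4)-11·((12/5)-(8/5))+(44/75))/5000 = -11/187500 rad
Load 2 — uniform load w=14 kN/m over full span:
  θ_2 = -w(L³-6Lx²+4x³)/(24EI) = -14·(4³-6·4·(12/5)²+4·(12/5)³)/(24·5000) = 518/234375 rad
Load 3 — triangular load w₀=-13 kN/m (0→w₀ over full span):
  θ_3 = -w₀(7L⁴-30L²x²+15x⁴)/(360LEI) = -(-13)·(7·4⁴-30·4²·(12/5)²+15·(12/5)⁴)/(360·4·5000) = -3016/3515625 rad
Superposition: θ = Σ θ_i = 18191/14062500 rad ≈ 0.001294 rad

θ(12/5) = 18191/14062500 rad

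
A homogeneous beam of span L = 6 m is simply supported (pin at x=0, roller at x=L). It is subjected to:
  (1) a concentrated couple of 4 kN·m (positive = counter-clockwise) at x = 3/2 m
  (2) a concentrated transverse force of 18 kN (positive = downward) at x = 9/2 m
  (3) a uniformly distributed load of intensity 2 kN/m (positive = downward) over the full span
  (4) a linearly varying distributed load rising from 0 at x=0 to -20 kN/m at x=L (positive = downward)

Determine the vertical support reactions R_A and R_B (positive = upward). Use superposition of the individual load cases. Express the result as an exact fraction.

Load 1 — applied couple M₀=4 kN·m at a=3/2 m (b=L-a=9/2):
  R_A = M₀/L = 4/6 = 2/3 kN
  R_B = -M₀/L = -4/6 = -2/3 kN
Load 2 — point force P=18 kN at a=9/2 m (b=L-a=3/2):
  R_A = Pb/L = 18·(3/2)/6 = 9/2 kN
  R_B = Pa/L = 18·(9/2)/6 = 27/2 kN
Load 3 — uniform load w=2 kN/m over full span:
  R_A = wL/2 = 2·6/2 = 6 kN
  R_B = wL/2 = 2·6/2 = 6 kN
Load 4 — triangular load w₀=-20 kN/m (0→w₀ over full span):
  R_A = w₀L/6 = (-20)·6/6 = -20 kN
  R_B = w₀L/3 = (-20)·6/3 = -40 kN
Superposition: R_A = -53/6 kN, R_B = -127/6 kN

R_A = -53/6 kN, R_B = -127/6 kN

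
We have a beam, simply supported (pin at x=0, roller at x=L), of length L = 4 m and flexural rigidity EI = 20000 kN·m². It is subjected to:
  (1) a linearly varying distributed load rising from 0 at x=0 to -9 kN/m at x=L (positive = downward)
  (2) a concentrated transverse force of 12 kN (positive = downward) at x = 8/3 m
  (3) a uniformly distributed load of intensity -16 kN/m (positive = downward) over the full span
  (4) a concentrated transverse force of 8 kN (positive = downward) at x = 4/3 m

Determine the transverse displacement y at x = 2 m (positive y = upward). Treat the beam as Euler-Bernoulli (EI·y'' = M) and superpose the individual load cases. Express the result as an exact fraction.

Load 1 — triangular load w₀=-9 kN/m (0→w₀ over full span):
  y_1 = -w₀x(7L⁴-10L²x²+3x⁴)/(360LEI) = -(-9)·2·(7·4⁴-10·4²·2²+3·2⁴)/(360·4·20000) = 3/4000 m
Load 2 — point force P=12 kN at a=8/3 m (b=L-a=4/3):
  y_2 = -Pbx(L²-b²-x²)/(6LEI)  [x≤a] = -12·(4/3)·2·(4²-(4/3)²-2²)/(6·4·20000) = -23/33750 m
Load 3 — uniform load w=-16 kN/m over full span:
  y_3 = -wx(L³-2Lx²+x³)/(24EI) = -(-16)·2·(4³-2·4·2²+2³)/(24·20000) = 1/375 m
Load 4 — point force P=8 kN at a=4/3 m (b=L-a=8/3):
  y_4 = -Pa(L-x)(2Lx-a²-x²)/(6LEI)  [x>a] = -8·(4/3)·(4-2)·(2·4·2-(4/3)²-2²)/(6·4·20000) = -23/50625 m
Superposition: y = Σ y_i = 739/324000 m ≈ 0.002281 m

y(2) = 739/324000 m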